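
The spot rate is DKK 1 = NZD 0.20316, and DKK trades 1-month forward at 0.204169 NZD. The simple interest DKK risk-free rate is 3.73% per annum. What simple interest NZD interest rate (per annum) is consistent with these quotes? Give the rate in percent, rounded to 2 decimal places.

9.71%

T = 1/12 years.
CIP gives F = S · g_NZD/g_DKK, so g_NZD/g_DKK = 0.204169/0.20316 = 1.0049665.
The DKK side grows by 1 + 0.0373×1/12 = 1.0031083.
So the NZD growth factor = 1.0080902.
(1.0080902 − 1)/T = 0.097082, i.e. 9.71%.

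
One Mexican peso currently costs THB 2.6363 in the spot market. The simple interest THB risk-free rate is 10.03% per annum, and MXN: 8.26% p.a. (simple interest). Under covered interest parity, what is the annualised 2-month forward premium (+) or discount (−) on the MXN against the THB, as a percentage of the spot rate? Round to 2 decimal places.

T = 2/12 years.
No-arbitrage forward: 2.6363 × 1.0167167 / 1.0137667 = 2.6439715 THB/MXN.
(F − S)/S ÷ T = (2.6439715 − 2.6363)/2.6363/(2/12) = 0.017460 → 1.75%.

+1.75%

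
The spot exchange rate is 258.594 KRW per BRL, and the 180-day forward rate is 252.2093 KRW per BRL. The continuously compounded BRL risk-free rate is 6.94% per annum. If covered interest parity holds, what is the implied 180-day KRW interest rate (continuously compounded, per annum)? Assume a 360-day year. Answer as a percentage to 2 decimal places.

T = 180/360 years.
F/S = 252.2093/258.594 = 0.9753099 = (growth of KRW) / (growth of BRL).
The BRL side grows by e^(0.0694×180/360) = 1.0353091.
So the KRW growth factor = 1.0097472.
Take logs: ln 1.0097472 / (180/360) = 0.019400, so 1.94%.

1.94%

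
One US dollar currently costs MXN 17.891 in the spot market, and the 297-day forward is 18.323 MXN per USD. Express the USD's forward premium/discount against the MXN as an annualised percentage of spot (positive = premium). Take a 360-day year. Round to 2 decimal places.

T = 297/360 years.
USD trades forward at +2.41462% vs spot over the period.
Per annum: 0.0241462 / (297/360) = 0.029268 = 2.93%.

+2.93%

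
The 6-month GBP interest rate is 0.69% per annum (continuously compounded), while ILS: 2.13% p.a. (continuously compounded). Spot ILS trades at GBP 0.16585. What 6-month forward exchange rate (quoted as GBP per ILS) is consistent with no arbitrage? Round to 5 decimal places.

0.16466

T = 6/12 years.
Growth of 1 GBP over T: e^(0.0069×6/12) = 1.003456.
Growth of 1 ILS over T: e^(0.0213×6/12) = 1.0107069.
So F = 0.16585 × 1.003456 / 1.0107069 = 0.1646602 (GBP/ILS).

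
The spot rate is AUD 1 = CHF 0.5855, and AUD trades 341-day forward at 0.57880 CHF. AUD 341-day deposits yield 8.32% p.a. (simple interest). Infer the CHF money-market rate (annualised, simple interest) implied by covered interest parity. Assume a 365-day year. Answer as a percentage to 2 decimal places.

T = 341/365 years.
CIP gives F = S · g_CHF/g_AUD, so g_CHF/g_AUD = 0.5788/0.5855 = 0.9885568.
The AUD side grows by 1 + 0.0832×341/365 = 1.0777293.
So the CHF growth factor = 1.0653966.
r = (1.0653966 − 1)/(341/365) = 0.069999 → 7.00%.

7.00%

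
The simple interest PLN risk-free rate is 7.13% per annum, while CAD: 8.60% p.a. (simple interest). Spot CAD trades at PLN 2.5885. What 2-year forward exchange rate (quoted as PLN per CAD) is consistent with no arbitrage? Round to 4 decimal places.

T = 2 years.
PLN accumulates by 1 + 0.0713×2 = 1.142600.
CAD accumulates by 1 + 0.0860×2 = 1.172000.
CIP: F = S · (grow PLN)/(grow CAD) = 2.5885 × 1.142600/1.172000 = 2.523567 PLN per CAD.

2.5236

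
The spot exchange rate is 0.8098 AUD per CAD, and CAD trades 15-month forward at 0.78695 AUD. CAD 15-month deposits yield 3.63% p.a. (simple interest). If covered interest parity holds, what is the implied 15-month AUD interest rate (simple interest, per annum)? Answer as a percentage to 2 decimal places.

1.27%

T = 15/12 years.
CIP gives F = S · g_AUD/g_CAD, so g_AUD/g_CAD = 0.78695/0.8098 = 0.9717832.
CAD growth factor: 1 + 0.0363×15/12 = 1.045375.
So the AUD growth factor = 1.0158779.
r = (1.0158779 − 1)/(15/12) = 0.012702 → 1.27%.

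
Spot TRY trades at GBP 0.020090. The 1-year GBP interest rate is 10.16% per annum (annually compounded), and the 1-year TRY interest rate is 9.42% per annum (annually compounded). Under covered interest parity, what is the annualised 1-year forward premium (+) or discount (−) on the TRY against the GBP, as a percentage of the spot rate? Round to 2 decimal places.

T = 1 year.
CIP forward (GBP per TRY) = 0.02009 × 1.101600/1.094200 = 0.020225867.
(F − S)/S ÷ T = (0.020225867 − 0.02009)/0.02009/1 = 0.006763 → 0.68%.

+0.68%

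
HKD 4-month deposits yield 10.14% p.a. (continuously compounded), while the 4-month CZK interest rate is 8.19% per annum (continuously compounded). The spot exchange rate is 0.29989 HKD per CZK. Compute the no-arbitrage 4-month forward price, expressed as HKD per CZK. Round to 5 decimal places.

T = 4/12 years.
HKD growth factor: e^(0.1014×4/12) = 1.0343777.
Growth of 1 CZK over T: e^(0.0819×4/12) = 1.0276761.
CIP: F = S · (grow HKD)/(grow CZK) = 0.29989 × 1.0343777/1.0276761 = 0.3018456 HKD per CZK.

0.30185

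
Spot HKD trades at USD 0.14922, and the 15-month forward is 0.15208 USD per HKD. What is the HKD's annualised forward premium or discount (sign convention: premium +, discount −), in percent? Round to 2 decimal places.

T = 15/12 years.
HKD trades forward at +1.91663% vs spot over the period.
Annualise by dividing by T: 0.0191663 / (15/12) = 0.015333 → 1.53%.

+1.53%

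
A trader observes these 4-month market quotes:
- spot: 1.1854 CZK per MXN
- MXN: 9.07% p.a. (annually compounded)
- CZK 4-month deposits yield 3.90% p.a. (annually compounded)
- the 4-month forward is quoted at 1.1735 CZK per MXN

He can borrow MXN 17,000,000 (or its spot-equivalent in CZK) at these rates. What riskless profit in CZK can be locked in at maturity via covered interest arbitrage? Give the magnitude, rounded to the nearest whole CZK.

CZK 124,832

T = 4/12 years.
Keep in MXN, deliver into the forward: 17,000,000·1.0293627252·1.1735 = CZK 20,535,271.69.
Swap to CZK now, deposit: 17,000,000·1.1854·1.0128345691 = CZK 20,410,439.67.
The quoted forward overvalues MXN, so borrow CZK, buy MXN at spot, deposit the MXN at 9.07%, and sell the proceeds forward at 1.1735.
The gap between the two covered legs is CZK 124,832.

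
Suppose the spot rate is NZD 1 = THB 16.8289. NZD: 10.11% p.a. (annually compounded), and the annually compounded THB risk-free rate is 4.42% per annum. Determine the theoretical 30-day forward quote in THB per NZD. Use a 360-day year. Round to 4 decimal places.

T = 30/360 years.
THB accumulates by (1 + 0.0442)^(30/360) = 1.00361076.
Growth of 1 NZD over T: (1 + 0.1011)^(30/360) = 1.0080581.
So F = 16.8289 × 1.00361076 / 1.0080581 = 16.754654 (THB/NZD).

16.7547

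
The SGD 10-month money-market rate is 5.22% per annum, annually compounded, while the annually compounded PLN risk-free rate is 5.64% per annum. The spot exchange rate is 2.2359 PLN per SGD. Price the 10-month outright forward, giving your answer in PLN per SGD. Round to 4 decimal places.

2.2433

T = 10/12 years.
PLN growth factor: (1 + 0.0564)^(10/12) = 1.0467838.
SGD accumulates by (1 + 0.0522)^(10/12) = 1.0433145.
So F = 2.2359 × 1.0467838 / 1.0433145 = 2.243335 (PLN/SGD).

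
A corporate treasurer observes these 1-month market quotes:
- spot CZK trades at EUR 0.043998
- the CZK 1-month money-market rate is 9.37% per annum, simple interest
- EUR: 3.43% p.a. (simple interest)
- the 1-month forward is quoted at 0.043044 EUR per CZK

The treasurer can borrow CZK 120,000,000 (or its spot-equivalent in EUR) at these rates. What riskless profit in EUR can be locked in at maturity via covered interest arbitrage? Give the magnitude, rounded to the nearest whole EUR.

EUR 89,239

T = 1/12 years.
Keep in CZK, deliver into the forward: 120,000,000·1.007808333·0.043044 = EUR 5,205,612.23.
Swap to EUR now, deposit: 120,000,000·0.043998·1.002858333 = EUR 5,294,851.31.
The quoted forward undervalues CZK, so borrow CZK, convert to EUR at spot, deposit the EUR at 3.43%, and buy CZK forward at 0.043044 to cover the loan.
The gap between the two covered legs is EUR 89,239.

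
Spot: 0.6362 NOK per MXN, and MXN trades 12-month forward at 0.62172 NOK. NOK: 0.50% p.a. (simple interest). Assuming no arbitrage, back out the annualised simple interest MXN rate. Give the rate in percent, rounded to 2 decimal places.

2.84%

T = 1 year.
F/S = 0.62172/0.6362 = 0.9772399 = (growth of NOK) / (growth of MXN).
The NOK side grows by 1 + 0.0050×1 = 1.005000.
So the MXN growth factor = 1.0284066.
r = (1.0284066 − 1)/1 = 0.028407 → 2.84%.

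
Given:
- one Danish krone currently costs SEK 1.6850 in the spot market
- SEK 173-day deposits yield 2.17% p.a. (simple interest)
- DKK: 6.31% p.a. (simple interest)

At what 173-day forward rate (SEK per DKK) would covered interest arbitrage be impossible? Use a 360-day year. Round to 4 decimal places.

1.6525

T = 173/360 years.
Growth of 1 SEK over T: 1 + 0.0217×173/360 = 1.0104281.
DKK accumulates by 1 + 0.0631×173/360 = 1.0303231.
CIP: F = S · (grow SEK)/(grow DKK) = 1.685 × 1.0104281/1.0303231 = 1.652464 SEK per DKK.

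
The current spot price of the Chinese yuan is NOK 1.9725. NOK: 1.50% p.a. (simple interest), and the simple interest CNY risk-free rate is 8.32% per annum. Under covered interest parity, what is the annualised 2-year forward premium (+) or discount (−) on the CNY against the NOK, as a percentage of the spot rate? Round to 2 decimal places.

-5.85%

T = 2 years.
CIP forward (NOK per CNY) = 1.9725 × 1.030000/1.166400 = 1.7418338.
(F − S)/S ÷ T = (1.7418338 − 1.9725)/1.9725/2 = -0.058471 → -5.85%.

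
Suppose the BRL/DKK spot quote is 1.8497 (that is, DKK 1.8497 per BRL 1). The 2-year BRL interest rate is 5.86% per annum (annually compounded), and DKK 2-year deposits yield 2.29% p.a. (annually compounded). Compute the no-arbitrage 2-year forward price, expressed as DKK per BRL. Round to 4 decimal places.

T = 2 years.
DKK growth factor: (1 + 0.0229)^2 = 1.0463244.
Growth of 1 BRL over T: (1 + 0.0586)^2 = 1.120634.
So F = 1.8497 × 1.0463244 / 1.120634 = 1.727046 (DKK/BRL).

1.7270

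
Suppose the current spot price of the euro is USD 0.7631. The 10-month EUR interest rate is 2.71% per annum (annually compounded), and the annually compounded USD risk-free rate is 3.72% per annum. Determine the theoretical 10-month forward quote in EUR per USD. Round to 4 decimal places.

1.2998

T = 10/12 years.
Growth of 1 USD over T: (1 + 0.0372)^(10/12) = 1.0309053.
EUR accumulates by (1 + 0.0271)^(10/12) = 1.0225329.
CIP: F = S · (grow USD)/(grow EUR) = 0.7631 × 1.0309053/1.0225329 = 0.7693482 USD per EUR.
Invert for EUR per USD: 1 / 0.7693482 = 1.2998.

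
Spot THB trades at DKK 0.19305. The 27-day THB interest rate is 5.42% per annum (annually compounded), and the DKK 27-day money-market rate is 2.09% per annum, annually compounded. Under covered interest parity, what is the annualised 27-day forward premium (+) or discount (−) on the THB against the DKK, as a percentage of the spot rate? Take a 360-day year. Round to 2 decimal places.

T = 27/360 years.
CIP forward (DKK per THB) = 0.19305 × 1.0015525/1.0039665 = 0.19258582.
(F − S)/S ÷ T = (0.19258582 − 0.19305)/0.19305/(27/360) = -0.032059 → -3.21%.

-3.21%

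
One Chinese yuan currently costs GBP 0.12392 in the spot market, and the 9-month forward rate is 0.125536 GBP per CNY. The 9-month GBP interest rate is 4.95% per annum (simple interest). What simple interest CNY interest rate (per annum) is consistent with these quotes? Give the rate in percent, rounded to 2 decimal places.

T = 9/12 years.
CIP gives F = S · g_GBP/g_CNY, so g_GBP/g_CNY = 0.125536/0.12392 = 1.0130407.
The GBP side grows by 1 + 0.0495×9/12 = 1.037125.
Hence g_CNY = 1.0237743.
(1.0237743 − 1)/T = 0.031699, i.e. 3.17%.

3.17%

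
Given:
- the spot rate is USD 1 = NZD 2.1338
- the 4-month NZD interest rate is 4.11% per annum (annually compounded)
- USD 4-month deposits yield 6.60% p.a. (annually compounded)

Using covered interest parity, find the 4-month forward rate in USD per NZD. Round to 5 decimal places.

0.47235

T = 4/12 years.
NZD accumulates by (1 + 0.0411)^(4/12) = 1.0135165.
USD accumulates by (1 + 0.0660)^(4/12) = 1.021533.
Forward (NZD per USD) = 2.1338 × 1.0135165 / 1.021533 = 2.117055.
Quoted the other way: 1/2.117055 = 0.47235 USD per NZD.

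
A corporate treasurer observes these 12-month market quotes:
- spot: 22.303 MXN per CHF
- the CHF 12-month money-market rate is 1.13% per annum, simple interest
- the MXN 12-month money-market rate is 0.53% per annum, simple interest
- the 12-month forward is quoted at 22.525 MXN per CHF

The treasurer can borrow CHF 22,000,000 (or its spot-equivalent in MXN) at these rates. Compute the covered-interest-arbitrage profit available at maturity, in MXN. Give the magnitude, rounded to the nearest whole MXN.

T = 1 year.
Keep in CHF, deliver into the forward: 22,000,000·1.011300·22.525 = MXN 501,149,715.00.
Swap to MXN now, deposit: 22,000,000·22.303·1.005300 = MXN 493,266,529.80.
The quoted forward overvalues CHF, so borrow MXN, buy CHF at spot, deposit the CHF at 1.13%, and sell the proceeds forward at 22.525.
Arbitrage profit = |501,149,715.00 − 493,266,529.80| = MXN 7,883,185.

MXN 7,883,185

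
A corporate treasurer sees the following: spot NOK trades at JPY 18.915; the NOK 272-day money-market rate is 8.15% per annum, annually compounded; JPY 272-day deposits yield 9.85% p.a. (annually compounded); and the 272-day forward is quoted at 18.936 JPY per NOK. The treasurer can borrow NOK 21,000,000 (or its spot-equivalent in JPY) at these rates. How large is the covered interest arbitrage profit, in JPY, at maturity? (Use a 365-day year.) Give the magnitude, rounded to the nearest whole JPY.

JPY 4,455,328

T = 272/365 years.
Keep in NOK, deliver into the forward: 21,000,000·1.06012420849·18.936 = JPY 421,564,752.25.
Swap to JPY now, deposit: 21,000,000·18.915·1.07251760377 = JPY 426,020,079.98.
The quoted forward undervalues NOK, so borrow NOK, convert to JPY at spot, deposit the JPY at 9.85%, and buy NOK forward at 18.936 to cover the loan.
The gap between the two covered legs is JPY 4,455,328.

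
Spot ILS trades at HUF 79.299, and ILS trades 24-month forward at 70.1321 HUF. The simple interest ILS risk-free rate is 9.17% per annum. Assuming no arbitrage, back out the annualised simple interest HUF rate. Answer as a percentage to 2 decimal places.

T = 2 years.
F/S = 70.1321/79.299 = 0.8844008 = (growth of HUF) / (growth of ILS).
The ILS side grows by 1 + 0.0917×2 = 1.183400.
That pins the HUF growth at 1.0465999.
(1.0465999 − 1)/T = 0.023300, i.e. 2.33%.

2.33%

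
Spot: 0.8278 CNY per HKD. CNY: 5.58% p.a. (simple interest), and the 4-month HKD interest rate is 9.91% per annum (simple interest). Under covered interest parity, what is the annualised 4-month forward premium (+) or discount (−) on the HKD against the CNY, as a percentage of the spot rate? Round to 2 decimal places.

-4.19%

T = 4/12 years.
F = S · g_CNY/g_HKD = 0.8278 × 1.018600/1.0330333 = 0.8162342.
(F − S)/S ÷ T = (0.8162342 − 0.8278)/0.8278/(4/12) = -0.041915 → -4.19%.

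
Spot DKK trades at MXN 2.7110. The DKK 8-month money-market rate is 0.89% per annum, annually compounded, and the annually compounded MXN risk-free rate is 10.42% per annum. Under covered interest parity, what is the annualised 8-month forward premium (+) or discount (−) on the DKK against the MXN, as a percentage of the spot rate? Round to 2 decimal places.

T = 8/12 years.
F = S · g_MXN/g_DKK = 2.711 × 1.068313/1.0059246 = 2.8791388.
(F − S)/S ÷ T = (2.8791388 − 2.711)/2.711/(8/12) = 0.093031 → 9.30%.

+9.30%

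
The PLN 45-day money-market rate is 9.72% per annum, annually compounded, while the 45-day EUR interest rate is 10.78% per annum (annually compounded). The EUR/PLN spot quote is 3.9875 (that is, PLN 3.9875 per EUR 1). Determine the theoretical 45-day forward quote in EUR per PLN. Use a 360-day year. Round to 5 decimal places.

T = 45/360 years.
PLN accumulates by (1 + 0.0972)^(45/360) = 1.0116627.
EUR accumulates by (1 + 0.1078)^(45/360) = 1.0128792.
So F = 3.9875 × 1.0116627 / 1.0128792 = 3.982711 (PLN/EUR).
Quoted the other way: 1/3.982711 = 0.25109 EUR per PLN.

0.25109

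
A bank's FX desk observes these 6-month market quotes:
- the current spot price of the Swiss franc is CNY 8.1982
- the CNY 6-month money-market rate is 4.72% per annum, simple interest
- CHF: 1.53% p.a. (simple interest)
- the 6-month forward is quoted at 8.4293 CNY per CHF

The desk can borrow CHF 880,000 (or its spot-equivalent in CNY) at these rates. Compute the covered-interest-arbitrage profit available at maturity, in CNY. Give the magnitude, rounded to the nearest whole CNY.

T = 6/12 years.
Invest the CHF and cover forward: 880,000 × 1.007650 × 8.4293 = CNY 7,474,530.05.
Convert at spot and invest in CNY: 880,000 × 8.1982 × 1.023600 = CNY 7,384,676.22.
The quoted forward overvalues CHF, so borrow CNY, buy CHF at spot, deposit the CHF at 1.53%, and sell the proceeds forward at 8.4293.
Profit = 7,474,530.05 − 7,384,676.22 = CNY 89,854.

CNY 89,854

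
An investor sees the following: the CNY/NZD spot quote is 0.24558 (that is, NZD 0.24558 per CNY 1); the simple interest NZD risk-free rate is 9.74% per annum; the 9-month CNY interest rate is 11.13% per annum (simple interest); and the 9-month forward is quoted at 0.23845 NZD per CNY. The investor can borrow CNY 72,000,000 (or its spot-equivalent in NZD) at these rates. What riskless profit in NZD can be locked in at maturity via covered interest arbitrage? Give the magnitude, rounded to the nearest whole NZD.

NZD 371,880

T = 9/12 years.
Invest the CNY and cover forward: 72,000,000 × 1.083475 × 0.23845 = NZD 18,601,532.19.
Convert at spot and invest in NZD: 72,000,000 × 0.24558 × 1.073050 = NZD 18,973,412.57.
The quoted forward undervalues CNY, so borrow CNY, convert to NZD at spot, deposit the NZD at 9.74%, and buy CNY forward at 0.23845 to cover the loan.
The gap between the two covered legs is NZD 371,880.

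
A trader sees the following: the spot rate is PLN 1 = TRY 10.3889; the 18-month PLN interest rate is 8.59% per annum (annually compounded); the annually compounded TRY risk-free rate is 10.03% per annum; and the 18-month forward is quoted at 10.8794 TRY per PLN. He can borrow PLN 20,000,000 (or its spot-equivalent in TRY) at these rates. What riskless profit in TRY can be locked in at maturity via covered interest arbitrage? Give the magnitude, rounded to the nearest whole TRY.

TRY 6,408,522

T = 18/12 years.
Route A — deposit PLN, sell forward: 20,000,000 × 1.13157866266 × 10.8794 = TRY 246,217,938.05.
Route B — convert at spot, deposit TRY: 20,000,000 × 10.3889 × 1.15416172915 = TRY 239,809,415.76.
The quoted forward overvalues PLN, so borrow TRY, buy PLN at spot, deposit the PLN at 8.59%, and sell the proceeds forward at 10.8794.
Profit = 246,217,938.05 − 239,809,415.76 = TRY 6,408,522.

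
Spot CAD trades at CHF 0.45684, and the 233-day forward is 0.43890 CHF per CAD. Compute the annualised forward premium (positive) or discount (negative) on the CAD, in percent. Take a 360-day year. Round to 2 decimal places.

T = 233/360 years.
(F − S)/S = (0.43890 − 0.45684)/0.45684 = -0.0392698.
×(1/T) gives -6.07% p.a.

-6.07%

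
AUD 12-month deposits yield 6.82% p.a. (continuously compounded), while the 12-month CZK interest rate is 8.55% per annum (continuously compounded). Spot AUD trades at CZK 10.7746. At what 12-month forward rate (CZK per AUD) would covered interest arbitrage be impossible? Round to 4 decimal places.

10.9626

T = 1 year.
CZK accumulates by e^(0.0855×1) = 1.08926156.
AUD growth factor: e^(0.0682×1) = 1.0705794.
Forward (CZK per AUD) = 10.7746 × 1.08926156 / 1.0705794 = 10.962622.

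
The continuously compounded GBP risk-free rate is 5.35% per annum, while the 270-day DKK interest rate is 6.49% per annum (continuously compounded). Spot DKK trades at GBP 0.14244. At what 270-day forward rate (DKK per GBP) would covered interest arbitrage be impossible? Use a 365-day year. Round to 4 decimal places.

7.0800

T = 270/365 years.
Growth of 1 GBP over T: e^(0.0535×270/365) = 1.0403689.
DKK growth factor: e^(0.0649×270/365) = 1.0491793.
CIP: F = S · (grow GBP)/(grow DKK) = 0.14244 × 1.0403689/1.0491793 = 0.1412439 GBP per DKK.
Invert for DKK per GBP: 1 / 0.1412439 = 7.0800.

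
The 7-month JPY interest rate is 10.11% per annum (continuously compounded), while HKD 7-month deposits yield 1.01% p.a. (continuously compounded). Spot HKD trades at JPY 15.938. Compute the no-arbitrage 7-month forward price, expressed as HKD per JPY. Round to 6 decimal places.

T = 7/12 years.
Growth of 1 JPY over T: e^(0.1011×7/12) = 1.0607487.
Growth of 1 HKD over T: e^(0.0101×7/12) = 1.0059091.
So F = 15.938 × 1.0607487 / 1.0059091 = 16.80690 (JPY/HKD).
Quoted the other way: 1/16.80690 = 0.059499 HKD per JPY.

0.059499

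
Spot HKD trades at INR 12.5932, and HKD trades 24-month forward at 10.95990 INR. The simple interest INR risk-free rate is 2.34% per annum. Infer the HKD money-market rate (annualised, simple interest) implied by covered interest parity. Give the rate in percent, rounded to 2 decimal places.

T = 2 years.
By CIP, F/S equals the INR-to-HKD growth ratio: 10.9599/12.5932 = 0.8703030.
The INR side grows by 1 + 0.0234×2 = 1.046800.
Hence g_HKD = 1.2027995.
(1.2027995 − 1)/T = 0.101400, i.e. 10.14%.

10.14%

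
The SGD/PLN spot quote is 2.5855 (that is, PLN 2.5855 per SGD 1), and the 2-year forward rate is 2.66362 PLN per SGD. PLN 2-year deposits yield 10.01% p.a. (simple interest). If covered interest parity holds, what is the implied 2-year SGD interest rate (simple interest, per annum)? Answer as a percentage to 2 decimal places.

T = 2 years.
By CIP, F/S equals the PLN-to-SGD growth ratio: 2.66362/2.5855 = 1.0302147.
PLN growth factor: 1 + 0.1001×2 = 1.200200.
Hence g_SGD = 1.1649999.
r = (1.1649999 − 1)/2 = 0.082500 → 8.25%.

8.25%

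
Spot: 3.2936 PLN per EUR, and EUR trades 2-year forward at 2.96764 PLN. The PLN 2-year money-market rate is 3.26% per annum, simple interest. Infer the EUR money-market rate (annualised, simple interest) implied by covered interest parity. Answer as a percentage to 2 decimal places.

9.11%

T = 2 years.
F/S = 2.96764/3.2936 = 0.9010323 = (growth of PLN) / (growth of EUR).
PLN growth factor: 1 + 0.0326×2 = 1.065200.
That pins the EUR growth at 1.1821996.
r = (1.1821996 − 1)/2 = 0.091100 → 9.11%.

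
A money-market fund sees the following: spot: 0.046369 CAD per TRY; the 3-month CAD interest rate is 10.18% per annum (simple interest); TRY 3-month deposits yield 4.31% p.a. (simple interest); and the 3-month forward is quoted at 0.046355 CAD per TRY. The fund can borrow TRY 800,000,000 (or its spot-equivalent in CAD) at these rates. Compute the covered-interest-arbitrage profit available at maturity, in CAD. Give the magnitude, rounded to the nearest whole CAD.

T = 3/12 years.
Invest the TRY and cover forward: 800,000,000 × 1.010775 × 0.046355 = CAD 37,483,580.10.
Convert at spot and invest in CAD: 800,000,000 × 0.046369 × 1.025450 = CAD 38,039,272.84.
The quoted forward undervalues TRY, so borrow TRY, convert to CAD at spot, deposit the CAD at 10.18%, and buy TRY forward at 0.046355 to cover the loan.
Arbitrage profit = |37,483,580.10 − 38,039,272.84| = CAD 555,693.

CAD 555,693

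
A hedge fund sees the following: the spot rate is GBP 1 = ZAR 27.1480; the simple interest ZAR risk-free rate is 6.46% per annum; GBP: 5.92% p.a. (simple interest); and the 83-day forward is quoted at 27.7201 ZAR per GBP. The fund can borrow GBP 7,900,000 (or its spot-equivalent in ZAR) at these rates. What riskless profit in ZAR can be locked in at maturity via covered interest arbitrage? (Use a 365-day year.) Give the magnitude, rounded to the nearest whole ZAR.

ZAR 4,317,076

T = 83/365 years.
Route A — deposit GBP, sell forward: 7,900,000 × 1.01346191781 × 27.7201 = ZAR 221,936,799.09.
Route B — convert at spot, deposit ZAR: 7,900,000 × 27.1480 × 1.01468986301 = ZAR 217,619,723.17.
The quoted forward overvalues GBP, so borrow ZAR, buy GBP at spot, deposit the GBP at 5.92%, and sell the proceeds forward at 27.7201.
The gap between the two covered legs is ZAR 4,317,076.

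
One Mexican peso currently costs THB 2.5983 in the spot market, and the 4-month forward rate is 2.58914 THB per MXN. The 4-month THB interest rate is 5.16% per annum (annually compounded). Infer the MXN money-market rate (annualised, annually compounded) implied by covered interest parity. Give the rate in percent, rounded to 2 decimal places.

6.28%

T = 4/12 years.
CIP gives F = S · g_THB/g_MXN, so g_THB/g_MXN = 2.58914/2.5983 = 0.9964746.
THB growth factor: (1 + 0.0516)^(4/12) = 1.0169124.
That pins the MXN growth at 1.0205101.
Annualise: 1.0205101^(12/4) − 1 = 0.062801 = 6.28%.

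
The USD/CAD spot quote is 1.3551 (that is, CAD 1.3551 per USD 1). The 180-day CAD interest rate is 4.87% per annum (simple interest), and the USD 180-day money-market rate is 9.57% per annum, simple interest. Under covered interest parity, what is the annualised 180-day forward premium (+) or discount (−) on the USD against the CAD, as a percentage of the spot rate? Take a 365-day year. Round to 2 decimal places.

-4.49%

T = 180/365 years.
No-arbitrage forward: 1.3551 × 1.0240164 / 1.0471945 = 1.3251069 CAD/USD.
(F − S)/S ÷ T = (1.3251069 − 1.3551)/1.3551/(180/365) = -0.044882 → -4.49%.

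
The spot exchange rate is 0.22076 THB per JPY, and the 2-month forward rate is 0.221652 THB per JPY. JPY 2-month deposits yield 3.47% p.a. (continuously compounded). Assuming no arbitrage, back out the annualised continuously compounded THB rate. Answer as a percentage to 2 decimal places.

5.89%

T = 2/12 years.
F/S = 0.221652/0.22076 = 1.0040406 = (growth of THB) / (growth of JPY).
JPY growth factor: e^(0.0347×2/12) = 1.0058001.
So the THB growth factor = 1.0098641.
r = ln(1.0098641)/(2/12) = 0.058895 → 5.89%.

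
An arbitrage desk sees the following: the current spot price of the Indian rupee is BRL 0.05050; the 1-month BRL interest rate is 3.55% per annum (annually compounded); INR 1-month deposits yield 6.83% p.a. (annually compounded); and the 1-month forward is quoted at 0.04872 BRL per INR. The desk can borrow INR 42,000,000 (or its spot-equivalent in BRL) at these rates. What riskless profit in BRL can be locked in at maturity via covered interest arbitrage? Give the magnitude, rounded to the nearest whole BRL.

T = 1/12 years.
Keep in INR, deliver into the forward: 42,000,000·1.005520901·0.04872 = BRL 2,057,537.09.
Swap to BRL now, deposit: 42,000,000·0.05050·1.002911263 = BRL 2,127,174.79.
The quoted forward undervalues INR, so borrow INR, convert to BRL at spot, deposit the BRL at 3.55%, and buy INR forward at 0.04872 to cover the loan.
Profit = 2,127,174.79 − 2,057,537.09 = BRL 69,638.

BRL 69,638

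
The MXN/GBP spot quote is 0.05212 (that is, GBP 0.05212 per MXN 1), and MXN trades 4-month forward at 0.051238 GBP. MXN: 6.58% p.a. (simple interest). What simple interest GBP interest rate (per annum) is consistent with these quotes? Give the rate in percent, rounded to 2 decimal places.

1.39%

T = 4/12 years.
F/S = 0.051238/0.05212 = 0.9830775 = (growth of GBP) / (growth of MXN).
The MXN side grows by 1 + 0.0658×4/12 = 1.0219333.
Hence g_GBP = 1.0046396.
(1.0046396 − 1)/T = 0.013919, i.e. 1.39%.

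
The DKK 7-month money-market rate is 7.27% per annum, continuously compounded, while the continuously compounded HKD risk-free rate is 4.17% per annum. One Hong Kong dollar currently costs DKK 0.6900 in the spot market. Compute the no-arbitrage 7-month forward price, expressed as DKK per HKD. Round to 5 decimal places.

T = 7/12 years.
Growth of 1 DKK over T: e^(0.0727×7/12) = 1.0433204.
Growth of 1 HKD over T: e^(0.0417×7/12) = 1.0246233.
Forward (DKK per HKD) = 0.69 × 1.0433204 / 1.0246233 = 0.7025910.

0.70259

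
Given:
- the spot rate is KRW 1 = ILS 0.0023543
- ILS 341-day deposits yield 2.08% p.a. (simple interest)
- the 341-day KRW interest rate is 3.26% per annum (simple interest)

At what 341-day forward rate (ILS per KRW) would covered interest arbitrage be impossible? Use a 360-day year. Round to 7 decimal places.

T = 341/360 years.
Growth of 1 ILS over T: 1 + 0.0208×341/360 = 1.0197022.
Growth of 1 KRW over T: 1 + 0.0326×341/360 = 1.0308794.
Forward (ILS per KRW) = 0.0023543 × 1.0197022 / 1.0308794 = 0.002328774.

0.0023288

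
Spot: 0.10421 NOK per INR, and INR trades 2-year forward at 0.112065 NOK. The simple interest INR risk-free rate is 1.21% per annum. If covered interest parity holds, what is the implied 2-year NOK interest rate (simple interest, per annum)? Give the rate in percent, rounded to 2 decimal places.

5.07%

T = 2 years.
By CIP, F/S equals the NOK-to-INR growth ratio: 0.112065/0.10421 = 1.0753766.
INR growth factor: 1 + 0.0121×2 = 1.024200.
So the NOK growth factor = 1.1014007.
(1.1014007 − 1)/T = 0.050700, i.e. 5.07%.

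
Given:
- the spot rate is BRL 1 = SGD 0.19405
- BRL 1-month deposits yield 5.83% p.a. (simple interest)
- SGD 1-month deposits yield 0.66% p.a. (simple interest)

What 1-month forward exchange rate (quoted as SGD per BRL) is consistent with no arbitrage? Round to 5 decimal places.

T = 1/12 years.
SGD accumulates by 1 + 0.0066×1/12 = 1.000550.
BRL growth factor: 1 + 0.0583×1/12 = 1.0048583.
Forward (SGD per BRL) = 0.19405 × 1.000550 / 1.0048583 = 0.1932180.

0.19322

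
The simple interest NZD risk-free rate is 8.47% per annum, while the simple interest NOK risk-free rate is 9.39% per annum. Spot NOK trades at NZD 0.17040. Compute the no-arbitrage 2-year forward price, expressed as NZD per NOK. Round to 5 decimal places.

T = 2 years.
NZD accumulates by 1 + 0.0847×2 = 1.169400.
NOK accumulates by 1 + 0.0939×2 = 1.187800.
CIP: F = S · (grow NZD)/(grow NOK) = 0.1704 × 1.169400/1.187800 = 0.1677604 NZD per NOK.

0.16776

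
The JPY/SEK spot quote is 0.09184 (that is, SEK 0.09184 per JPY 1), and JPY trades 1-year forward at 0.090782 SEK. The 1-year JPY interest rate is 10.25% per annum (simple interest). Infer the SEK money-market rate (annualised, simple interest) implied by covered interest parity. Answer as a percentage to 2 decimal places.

T = 1 year.
F/S = 0.090782/0.09184 = 0.9884800 = (growth of SEK) / (growth of JPY).
The JPY side grows by 1 + 0.1025×1 = 1.102500.
So the SEK growth factor = 1.0897992.
(1.0897992 − 1)/T = 0.089799, i.e. 8.98%.

8.98%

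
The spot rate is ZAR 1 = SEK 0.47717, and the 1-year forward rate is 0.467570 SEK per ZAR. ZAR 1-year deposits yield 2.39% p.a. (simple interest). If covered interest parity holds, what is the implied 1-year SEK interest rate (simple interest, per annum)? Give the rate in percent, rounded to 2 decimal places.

T = 1 year.
By CIP, F/S equals the SEK-to-ZAR growth ratio: 0.46757/0.47717 = 0.9798814.
ZAR growth factor: 1 + 0.0239×1 = 1.023900.
That pins the SEK growth at 1.0033006.
r = (1.0033006 − 1)/1 = 0.003301 → 0.33%.

0.33%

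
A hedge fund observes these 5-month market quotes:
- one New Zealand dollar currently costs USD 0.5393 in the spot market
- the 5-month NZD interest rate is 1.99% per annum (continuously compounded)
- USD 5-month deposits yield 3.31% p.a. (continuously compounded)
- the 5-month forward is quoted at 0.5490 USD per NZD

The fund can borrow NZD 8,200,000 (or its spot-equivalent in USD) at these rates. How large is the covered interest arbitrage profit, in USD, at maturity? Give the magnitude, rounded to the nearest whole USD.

T = 5/12 years.
Invest the NZD and cover forward: 8,200,000 × 1.008326138 × 0.5490 = USD 4,539,282.61.
Convert at spot and invest in USD: 8,200,000 × 0.5393 × 1.01388721 = USD 4,483,672.85.
The quoted forward overvalues NZD, so borrow USD, buy NZD at spot, deposit the NZD at 1.99%, and sell the proceeds forward at 0.5490.
The gap between the two covered legs is USD 55,610.

USD 55,610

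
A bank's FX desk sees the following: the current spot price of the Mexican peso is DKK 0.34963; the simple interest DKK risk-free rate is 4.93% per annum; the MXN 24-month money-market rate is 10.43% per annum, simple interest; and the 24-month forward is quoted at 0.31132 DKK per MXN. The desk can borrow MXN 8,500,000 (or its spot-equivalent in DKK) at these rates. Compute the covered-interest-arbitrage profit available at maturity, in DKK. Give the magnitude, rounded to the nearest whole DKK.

DKK 66,658

T = 2 years.
Route A — deposit MXN, sell forward: 8,500,000 × 1.208600 × 0.31132 = DKK 3,198,221.49.
Route B — convert at spot, deposit DKK: 8,500,000 × 0.34963 × 1.098600 = DKK 3,264,879.90.
The quoted forward undervalues MXN, so borrow MXN, convert to DKK at spot, deposit the DKK at 4.93%, and buy MXN forward at 0.31132 to cover the loan.
Profit = 3,264,879.90 − 3,198,221.49 = DKK 66,658.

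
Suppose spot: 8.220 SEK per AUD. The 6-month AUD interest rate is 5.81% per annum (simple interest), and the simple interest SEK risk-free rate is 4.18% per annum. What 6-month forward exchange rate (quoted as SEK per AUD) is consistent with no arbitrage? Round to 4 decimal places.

8.1549

T = 6/12 years.
Growth of 1 SEK over T: 1 + 0.0418×6/12 = 1.020900.
Growth of 1 AUD over T: 1 + 0.0581×6/12 = 1.029050.
CIP: F = S · (grow SEK)/(grow AUD) = 8.22 × 1.020900/1.029050 = 8.154898 SEK per AUD.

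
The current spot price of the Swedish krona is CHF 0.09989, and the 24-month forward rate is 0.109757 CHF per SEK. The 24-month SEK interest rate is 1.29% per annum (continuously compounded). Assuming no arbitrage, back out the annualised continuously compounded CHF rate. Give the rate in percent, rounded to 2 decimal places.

T = 2 years.
By CIP, F/S equals the CHF-to-SEK growth ratio: 0.109757/0.09989 = 1.0987787.
The SEK side grows by e^(0.0129×2) = 1.0261357.
So the CHF growth factor = 1.1274961.
r = ln(1.1274961)/2 = 0.060000 → 6.00%.

6.00%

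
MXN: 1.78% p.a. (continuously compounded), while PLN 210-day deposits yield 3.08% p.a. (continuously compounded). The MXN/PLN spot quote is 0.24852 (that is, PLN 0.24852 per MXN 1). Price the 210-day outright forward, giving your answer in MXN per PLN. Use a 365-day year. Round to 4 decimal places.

3.9938

T = 210/365 years.
PLN accumulates by e^(0.0308×210/365) = 1.0178785.
Growth of 1 MXN over T: e^(0.0178×210/365) = 1.0102937.
So F = 0.24852 × 1.0178785 / 1.0102937 = 0.2503858 (PLN/MXN).
Quoted the other way: 1/0.2503858 = 3.9938 MXN per PLN.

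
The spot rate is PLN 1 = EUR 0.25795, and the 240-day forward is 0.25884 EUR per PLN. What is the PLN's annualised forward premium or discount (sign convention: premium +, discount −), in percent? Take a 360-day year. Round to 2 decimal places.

T = 240/360 years.
(F − S)/S = (0.25884 − 0.25795)/0.25795 = 0.0034503.
Annualise by dividing by T: 0.0034503 / (240/360) = 0.005175 → 0.52%.

+0.52%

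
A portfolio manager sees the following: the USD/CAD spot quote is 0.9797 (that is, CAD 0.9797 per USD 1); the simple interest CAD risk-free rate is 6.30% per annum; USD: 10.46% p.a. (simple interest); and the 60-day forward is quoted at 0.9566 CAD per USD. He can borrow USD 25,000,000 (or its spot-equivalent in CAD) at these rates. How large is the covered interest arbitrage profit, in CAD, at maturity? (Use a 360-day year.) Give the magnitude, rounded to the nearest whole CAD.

T = 60/360 years.
Keep in USD, deliver into the forward: 25,000,000·1.0174333333·0.9566 = CAD 24,331,918.17.
Swap to CAD now, deposit: 25,000,000·0.9797·1.010500 = CAD 24,749,671.25.
The quoted forward undervalues USD, so borrow USD, convert to CAD at spot, deposit the CAD at 6.30%, and buy USD forward at 0.9566 to cover the loan.
The gap between the two covered legs is CAD 417,753.

CAD 417,753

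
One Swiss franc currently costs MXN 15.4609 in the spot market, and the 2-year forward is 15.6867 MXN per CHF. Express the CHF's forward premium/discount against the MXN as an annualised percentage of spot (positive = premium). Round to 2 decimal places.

+0.73%

T = 2 years.
CHF trades forward at +1.46046% vs spot over the period.
×(1/T) gives 0.73% p.a.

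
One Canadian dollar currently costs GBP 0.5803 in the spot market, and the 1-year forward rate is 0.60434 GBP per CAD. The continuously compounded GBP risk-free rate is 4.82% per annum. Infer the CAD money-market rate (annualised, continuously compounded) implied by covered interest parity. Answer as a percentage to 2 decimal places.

T = 1 year.
F/S = 0.60434/0.5803 = 1.0414268 = (growth of GBP) / (growth of CAD).
GBP growth factor: e^(0.0482×1) = 1.0493805.
Hence g_CAD = 1.0076373.
Take logs: ln 1.0076373 / 1 = 0.007608, so 0.76%.

0.76%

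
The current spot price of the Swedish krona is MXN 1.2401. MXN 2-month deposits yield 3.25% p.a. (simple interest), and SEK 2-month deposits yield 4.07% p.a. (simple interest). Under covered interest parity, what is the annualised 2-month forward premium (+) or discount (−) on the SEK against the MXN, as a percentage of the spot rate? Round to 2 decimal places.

-0.81%

T = 2/12 years.
No-arbitrage forward: 1.2401 × 1.0054167 / 1.0067833 = 1.2384167 MXN/SEK.
Annualised premium = (F − S)/S × (1/T) = (1.2384167 − 1.2401)/1.2401 ÷ (2/12) = -0.81%.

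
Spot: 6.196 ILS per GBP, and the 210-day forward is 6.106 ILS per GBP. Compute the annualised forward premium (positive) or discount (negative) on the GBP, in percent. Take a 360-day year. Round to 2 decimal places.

-2.49%

T = 210/360 years.
GBP trades forward at -1.45255% vs spot over the period.
Annualise by dividing by T: -0.0145255 / (210/360) = -0.024901 → -2.49%.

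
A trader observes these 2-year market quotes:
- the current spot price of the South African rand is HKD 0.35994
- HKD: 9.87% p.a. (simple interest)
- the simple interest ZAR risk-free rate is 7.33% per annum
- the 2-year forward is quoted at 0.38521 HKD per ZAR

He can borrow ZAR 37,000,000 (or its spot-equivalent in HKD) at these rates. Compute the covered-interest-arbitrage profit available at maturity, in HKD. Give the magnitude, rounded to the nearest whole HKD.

HKD 395,516

T = 2 years.
Keep in ZAR, deliver into the forward: 37,000,000·1.146600·0.38521 = HKD 16,342,226.08.
Swap to HKD now, deposit: 37,000,000·0.35994·1.197400 = HKD 15,946,709.77.
The quoted forward overvalues ZAR, so borrow HKD, buy ZAR at spot, deposit the ZAR at 7.33%, and sell the proceeds forward at 0.38521.
Arbitrage profit = |16,342,226.08 − 15,946,709.77| = HKD 395,516.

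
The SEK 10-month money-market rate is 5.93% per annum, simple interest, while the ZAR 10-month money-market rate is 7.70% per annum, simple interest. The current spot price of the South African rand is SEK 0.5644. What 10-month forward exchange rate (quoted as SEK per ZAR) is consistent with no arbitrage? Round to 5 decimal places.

0.55658

T = 10/12 years.
SEK growth factor: 1 + 0.0593×10/12 = 1.0494167.
ZAR accumulates by 1 + 0.0770×10/12 = 1.0641667.
So F = 0.5644 × 1.0494167 / 1.0641667 = 0.5565771 (SEK/ZAR).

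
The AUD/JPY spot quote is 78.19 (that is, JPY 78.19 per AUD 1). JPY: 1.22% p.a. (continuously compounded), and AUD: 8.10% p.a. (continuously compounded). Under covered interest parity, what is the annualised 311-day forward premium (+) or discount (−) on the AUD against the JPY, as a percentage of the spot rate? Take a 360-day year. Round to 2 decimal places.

T = 311/360 years.
No-arbitrage forward: 78.19 × 1.0105952 / 1.0724814 = 73.67814 JPY/AUD.
(F − S)/S ÷ T = (73.67814 − 78.19)/78.19/(311/360) = -0.066795 → -6.68%.

-6.68%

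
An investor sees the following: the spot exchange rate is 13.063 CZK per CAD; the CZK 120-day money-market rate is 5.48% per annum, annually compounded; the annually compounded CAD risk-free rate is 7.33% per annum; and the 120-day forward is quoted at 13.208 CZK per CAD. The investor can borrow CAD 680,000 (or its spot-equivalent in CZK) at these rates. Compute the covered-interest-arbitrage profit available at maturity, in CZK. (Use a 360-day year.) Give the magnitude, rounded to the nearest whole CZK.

T = 120/360 years.
Keep in CAD, deliver into the forward: 680,000·1.023859529·13.208 = CZK 9,195,732.93.
Swap to CZK now, deposit: 680,000·13.063·1.017942797 = CZK 9,042,222.99.
The quoted forward overvalues CAD, so borrow CZK, buy CAD at spot, deposit the CAD at 7.33%, and sell the proceeds forward at 13.208.
Arbitrage profit = |9,195,732.93 − 9,042,222.99| = CZK 153,510.

CZK 153,510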